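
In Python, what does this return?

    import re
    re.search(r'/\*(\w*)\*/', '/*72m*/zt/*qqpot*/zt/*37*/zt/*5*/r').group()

'/*72m*/'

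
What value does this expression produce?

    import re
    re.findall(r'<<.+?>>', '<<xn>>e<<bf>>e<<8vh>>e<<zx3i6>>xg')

A `+?`/`*?`/`{m,n}?` starts at its minimum and grows only as far as needed for what follows to match.
No capturing groups, so `findall` returns the 4 full match strings.

['<<xn>>', '<<bf>>', '<<8vh>>', '<<zx3i6>>']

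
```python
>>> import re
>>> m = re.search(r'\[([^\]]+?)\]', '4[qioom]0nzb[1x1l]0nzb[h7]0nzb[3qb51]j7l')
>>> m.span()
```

Unlike `match`, `search` isn't anchored — it looks for the pattern anywhere in the string.
The match spans [1:8] → '[qioom]'.
Captured: group 1 = 'qioom'.

(1, 8)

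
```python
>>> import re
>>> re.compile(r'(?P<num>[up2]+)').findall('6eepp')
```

['pp']

This matches one or more of one of [up2] (captured as 'num').
Matches: at [3:5] match 'pp', group 1 = 'pp'.
With a single group, `findall` returns only what that group captured — 1 item.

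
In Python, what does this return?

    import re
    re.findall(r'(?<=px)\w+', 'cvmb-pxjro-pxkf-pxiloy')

['jro', 'kf', 'iloy']

The positive lookaround only admits positions where the adjacent text matches; those characters stay outside the span.
Scanning left to right: at [7:10] → 'jro'; at [13:15] → 'kf'; at [18:22] → 'iloy'.
`findall` yields the raw match text (3 of them) because the pattern has no groups.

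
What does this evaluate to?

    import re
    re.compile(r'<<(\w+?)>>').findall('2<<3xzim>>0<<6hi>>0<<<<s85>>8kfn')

With a single group, `findall` returns only what that group captured — 3 items.

['3xzim', '6hi', 's85']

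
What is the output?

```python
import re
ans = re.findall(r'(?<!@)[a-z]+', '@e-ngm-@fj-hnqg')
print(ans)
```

['ngm', 'j', 'hnqg']

Because the assertion is negative and zero-width, positions next to the forbidden text are skipped.
Since nothing is captured, `findall` lists the 3 matched substrings directly.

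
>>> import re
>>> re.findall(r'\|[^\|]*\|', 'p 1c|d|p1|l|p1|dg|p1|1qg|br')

['|d|', '|l|', '|dg|', '|1qg|']

Matches: at [4:7] → '|d|'; at [9:12] → '|l|'; at [14:18] → '|dg|'; at [20:25] → '|1qg|'.
`findall` yields the raw match text (4 of them) because the pattern has no groups.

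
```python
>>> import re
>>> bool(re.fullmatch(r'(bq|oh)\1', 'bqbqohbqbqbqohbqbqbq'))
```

False

`\1` is not a pattern — it's the concrete string captured by group 1, re-applied verbatim.
`re.fullmatch` is like wrapping the pattern in `^…$` (in single-line mode).
Here the string isn't matched end-to-end, so the call returns None, and `bool(None)` is False.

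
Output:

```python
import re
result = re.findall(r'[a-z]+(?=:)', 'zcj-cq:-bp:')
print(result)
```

['cq', 'bp']

Because the assertion is zero-width, the text it checks is not consumed and won't appear in the result.
Scanning left to right: at [4:6] → 'cq'; at [8:10] → 'bp'.
With no groups in the pattern, `findall` gives back each whole match — 2 here.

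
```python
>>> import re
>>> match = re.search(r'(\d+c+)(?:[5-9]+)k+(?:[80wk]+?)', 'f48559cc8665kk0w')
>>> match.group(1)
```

'48559cc'

Pattern: one or more of a digit, then one or more of a literal 'c' (captured); then one or more of a character in [5-9] (non-capturing group); then one or more of a literal 'k'; then one or more of one of [80wk] (lazy) (non-capturing group).
`search` walks the string left to right and returns the first match it finds.
The match spans [1:15] → '48559cc8665kk0'.
Captured: group 1 = '48559cc'.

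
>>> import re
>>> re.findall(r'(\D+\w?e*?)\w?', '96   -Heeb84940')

['   -Heeb8']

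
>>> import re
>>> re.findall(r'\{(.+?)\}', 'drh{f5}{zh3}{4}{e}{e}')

One capturing group, so `findall` returns just the captured substring from each match — 5 in all.

['f5', 'zh3', '4', 'e', 'e']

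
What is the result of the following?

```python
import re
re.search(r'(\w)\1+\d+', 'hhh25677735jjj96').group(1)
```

'h'

The match spans [0:11] → 'hhh25677735'.
Captured: group 1 = 'h'.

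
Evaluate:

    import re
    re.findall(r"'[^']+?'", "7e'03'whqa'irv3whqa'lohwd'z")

Scanning left to right: at [2:6] → "'03'"; at [10:20] → "'irv3whqa'".
`findall` yields the raw match text (2 of them) because the pattern has no groups.

["'03'", "'irv3whqa'"]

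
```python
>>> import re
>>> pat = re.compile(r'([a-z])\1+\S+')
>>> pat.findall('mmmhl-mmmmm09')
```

The backreference `\1` re-matches whatever the first group consumed, character for character.
Scanning left to right: at [0:13] match 'mmmhl-mmmmm09', group 1 = 'm'.
With a single group, `findall` returns only what that group captured — 1 item.

['m']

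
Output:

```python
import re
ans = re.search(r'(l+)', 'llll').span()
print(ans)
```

(0, 4)

This matches one or more of a literal 'l' (captured).
The match spans [0:4] → 'llll'.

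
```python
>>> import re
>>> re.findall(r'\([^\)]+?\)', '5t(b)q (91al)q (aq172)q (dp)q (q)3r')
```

Matches: at [2:5] → '(b)'; at [7:13] → '(91al)'; at [15:22] → '(aq172)'; at [24:28] → '(dp)'; at [30:33] → '(q)'.
No capturing groups, so `findall` returns the 5 full match strings.

['(b)', '(91al)', '(aq172)', '(dp)', '(q)']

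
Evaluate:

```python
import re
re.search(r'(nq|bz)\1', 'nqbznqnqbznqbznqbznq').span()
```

(4, 8)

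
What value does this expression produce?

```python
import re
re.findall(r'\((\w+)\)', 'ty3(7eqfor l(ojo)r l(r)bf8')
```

['ojo', 'r']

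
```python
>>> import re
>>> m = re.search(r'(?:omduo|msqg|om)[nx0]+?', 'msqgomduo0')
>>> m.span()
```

(4, 10)

`search` walks the string left to right and returns the first match it finds.
The match spans [4:10] → 'omduo0'.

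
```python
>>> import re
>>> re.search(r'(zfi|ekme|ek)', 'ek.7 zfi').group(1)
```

'ek'

Unlike `match`, `search` isn't anchored — it looks for the pattern anywhere in the string.
The match spans [0:2] → 'ek'.
Captured: group 1 = 'ek'.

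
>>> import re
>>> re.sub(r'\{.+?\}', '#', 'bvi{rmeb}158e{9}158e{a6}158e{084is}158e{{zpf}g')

'bvi#158e#158e#158e#158e#g'

The `?` after the quantifier makes it lazy — it takes as little as possible before letting the rest of the pattern try.
Each match is replaced by '#'.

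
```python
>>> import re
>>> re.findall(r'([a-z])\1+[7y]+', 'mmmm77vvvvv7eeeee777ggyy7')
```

`\1` has to match the exact text group 1 already captured.
`findall` collects group 1 from each match (4 total).

['m', 'v', 'e', 'g']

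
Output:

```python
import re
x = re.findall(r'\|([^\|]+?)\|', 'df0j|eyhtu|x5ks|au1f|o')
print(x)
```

['eyhtu', 'au1f']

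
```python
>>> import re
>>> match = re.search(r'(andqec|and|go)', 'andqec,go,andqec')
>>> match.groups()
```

('andqec',)

The regex engine tests alternatives in the order written; an earlier branch that matches wins even if a later one would match more.
`search` walks the string left to right and returns the first match it finds.
The match spans [0:6] → 'andqec'.
Captured: group 1 = 'andqec'.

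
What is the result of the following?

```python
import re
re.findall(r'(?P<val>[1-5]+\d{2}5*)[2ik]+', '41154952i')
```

['4115495']

Pattern: one or more of a character in [1-5], then exactly 2 of a digit, then zero or more of the literal '5' (captured as 'val'); then one or more of one of [2ik].
Scanning left to right: at [0:9] match '41154952i', group 1 = '4115495'.
Because there's exactly one group, `findall` drops the full match and keeps group 1 from the one hit.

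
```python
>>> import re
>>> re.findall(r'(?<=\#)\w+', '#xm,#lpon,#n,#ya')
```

The `(?=…)`/`(?<=…)` assertion just peeks at neighbouring text; it doesn't advance the match position.
Matches: at [1:3] → 'xm'; at [5:9] → 'lpon'; at [11:12] → 'n'; at [14:16] → 'ya'.
With no groups in the pattern, `findall` gives back each whole match — 4 here.

['xm', 'lpon', 'n', 'ya']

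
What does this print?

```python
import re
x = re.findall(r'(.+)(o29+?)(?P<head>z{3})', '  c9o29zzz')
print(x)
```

The pattern matches one or more of any character (captured); then the literal 'o2', then one or more of the literal '9' (lazy) (captured); then exactly 3 of a literal 'z' (captured as 'head').
Walking the string: at [0:10] match '  c9o29zzz', groups = ('  c9', 'o29', 'zzz').
`findall` packs the 3 group values into a tuple for every match.

[('  c9', 'o29', 'zzz')]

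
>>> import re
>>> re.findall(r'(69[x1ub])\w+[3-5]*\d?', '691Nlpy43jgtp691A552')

Pattern: the literal '69', then one of [x1ub] (captured); then one or more of a word character, then zero or more of a character in [3-5], then optionally a digit.
Matches: at [0:20] match '691Nlpy43jgtp691A552', group 1 = '691'.
Because there's exactly one group, `findall` drops the full match and keeps group 1 from the one hit.

['691']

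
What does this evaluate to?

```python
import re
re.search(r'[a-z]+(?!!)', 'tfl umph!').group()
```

'tfl'

`(?!…)`/`(?<!…)` only lets a position through if the neighbouring text does NOT match; no characters are consumed.
`search` walks the string left to right and returns the first match it finds.
The match spans [0:3] → 'tfl'.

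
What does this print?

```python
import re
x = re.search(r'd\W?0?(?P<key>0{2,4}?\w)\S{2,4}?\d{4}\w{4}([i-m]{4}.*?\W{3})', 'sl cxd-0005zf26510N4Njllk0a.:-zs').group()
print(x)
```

d-0005zf26510N4Njllk0a.:-

Pattern: the literal 'd', then optionally a non-word character, then optionally the literal '0'; then 2 to 4 of a literal '0' (lazy), then a word character (captured as 'key'); then 2 to 4 of a non-whitespace character (lazy); then exactly 4 of a digit, then exactly 4 of a word character; then exactly 4 of a character in [i-m], then zero or more of any character (lazy), then exactly 3 of a non-word character (captured).
The match spans [5:30] → 'd-0005zf26510N4Njllk0a.:-'.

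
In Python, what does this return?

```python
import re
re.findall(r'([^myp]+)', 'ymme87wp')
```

The pattern matches one or more of any character except [myp] (captured).
Scanning left to right: at [3:7] match 'e87w', group 1 = 'e87w'.
One capturing group, so `findall` returns just the captured substring from the one match — 1 in all.

['e87w']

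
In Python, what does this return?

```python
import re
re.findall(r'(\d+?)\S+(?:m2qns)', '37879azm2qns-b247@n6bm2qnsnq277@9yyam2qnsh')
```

['3']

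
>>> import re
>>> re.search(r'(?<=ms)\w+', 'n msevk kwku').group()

'evk'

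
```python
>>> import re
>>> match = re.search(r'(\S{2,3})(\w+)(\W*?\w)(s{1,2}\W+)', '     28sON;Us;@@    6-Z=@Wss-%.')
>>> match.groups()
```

Pattern: 2 to 3 of a non-whitespace character (captured); then one or more of a word character (captured); then zero or more of a non-word character (lazy), then a word character (captured); then 1 to 2 of a literal 's', then one or more of a non-word character (captured).
`re.search` tries every starting position until one works.
The match spans [5:20] → '28sON;Us;@@    '.
Captured: group 1 = '28s', group 2 = 'ON', group 3 = ';U', group 4 = 's;@@    '.

('28s', 'ON', ';U', 's;@@    ')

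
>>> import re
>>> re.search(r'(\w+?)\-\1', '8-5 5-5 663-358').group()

After group 1 captures some text, `\1` only succeeds where that same text appears again.
`re.search` scans for the first position where the pattern succeeds.
The match spans [4:7] → '5-5'.
Captured: group 1 = '5'.

'5-5'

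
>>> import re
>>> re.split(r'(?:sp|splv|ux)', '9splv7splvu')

['9', 'lv7', 'lvu']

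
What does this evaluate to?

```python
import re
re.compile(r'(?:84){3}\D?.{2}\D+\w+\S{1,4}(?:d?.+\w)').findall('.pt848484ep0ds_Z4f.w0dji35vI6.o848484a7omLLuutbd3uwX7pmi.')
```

['848484ep0ds_Z4f.w0dji35vI6.o848484a7omLLuutbd3uwX7pmi']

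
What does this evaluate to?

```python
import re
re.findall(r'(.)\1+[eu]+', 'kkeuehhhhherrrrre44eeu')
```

`\1` is not a pattern — it's the concrete string captured by group 1, re-applied verbatim.
Because there's exactly one group, `findall` drops the full match and keeps group 1 from each hit.

['k', 'h', 'r', '4']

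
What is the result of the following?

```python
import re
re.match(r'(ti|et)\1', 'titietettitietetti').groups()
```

('ti',)

`\1` has to match the exact text group 1 already captured.
With `match`, the pattern is implicitly anchored at the beginning.
The match spans [0:4] → 'titi'.
Captured: group 1 = 'ti'.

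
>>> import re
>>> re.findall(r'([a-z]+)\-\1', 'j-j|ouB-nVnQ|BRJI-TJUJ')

After group 1 captures some text, `\1` only succeeds where that same text appears again.
Because there's exactly one group, `findall` drops the full match and keeps group 1 from the one hit.

['j']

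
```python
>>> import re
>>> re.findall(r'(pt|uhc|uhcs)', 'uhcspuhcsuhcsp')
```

The regex engine tests alternatives in the order written; an earlier branch that matches wins even if a later one would match more.
`findall` collects group 1 from each match (3 total).

['uhc', 'uhc', 'uhc']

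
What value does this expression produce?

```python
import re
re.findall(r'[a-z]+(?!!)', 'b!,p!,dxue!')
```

['dxu']

The negative lookaround is zero-width — it rules out positions where the adjacent text would match, without consuming anything.
Walking the string: at [6:9] → 'dxu'.
No capturing groups, so `findall` returns the 1 full match string.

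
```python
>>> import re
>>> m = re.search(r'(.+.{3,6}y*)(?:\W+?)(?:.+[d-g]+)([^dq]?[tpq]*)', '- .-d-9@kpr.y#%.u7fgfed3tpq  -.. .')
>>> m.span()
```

The pattern matches one or more of any character, then 3 to 6 of any character, then zero or more of the literal 'y' (captured); then one or more of a non-word character (lazy) (non-capturing group); then one or more of any character, then one or more of a character in [d-g] (non-capturing group); then optionally any character except [dq], then zero or more of one of [tpq] (captured).
`search` walks the string left to right and returns the first match it finds.
The match spans [0:27] → '- .-d-9@kpr.y#%.u7fgfed3tpq'.
Captured: group 1 = '- .-d-9@kpr.y#%', group 2 = '3tpq'.

(0, 27)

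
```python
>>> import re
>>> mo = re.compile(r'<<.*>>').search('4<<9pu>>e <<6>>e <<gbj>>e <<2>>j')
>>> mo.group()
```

The match spans [1:31] → '<<9pu>>e <<6>>e <<gbj>>e <<2>>'.

'<<9pu>>e <<6>>e <<gbj>>e <<2>>'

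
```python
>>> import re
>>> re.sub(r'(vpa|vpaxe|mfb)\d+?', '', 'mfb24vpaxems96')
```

Each match is replaced by ''.

'4vpaxems96'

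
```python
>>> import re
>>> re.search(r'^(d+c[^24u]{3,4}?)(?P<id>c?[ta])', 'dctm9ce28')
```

None

Here the pattern never matches, so the call returns None.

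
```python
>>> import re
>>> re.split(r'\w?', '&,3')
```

['', '&', ',', '', '']

Each match becomes a cut point; 5 segments remain.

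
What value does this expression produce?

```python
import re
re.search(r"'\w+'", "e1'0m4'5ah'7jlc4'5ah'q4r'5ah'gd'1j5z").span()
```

(2, 7)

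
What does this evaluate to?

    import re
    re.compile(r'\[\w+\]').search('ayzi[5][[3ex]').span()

Unlike `match`, `search` isn't anchored — it looks for the pattern anywhere in the string.
The match spans [4:7] → '[5]'.

(4, 7)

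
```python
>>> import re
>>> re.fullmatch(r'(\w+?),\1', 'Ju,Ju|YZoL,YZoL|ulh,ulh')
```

A backreference is literal: `\1` must see the identical characters the first group matched.
`re.fullmatch` requires the pattern to consume the entire string.
Here there's no way to consume every character, so the call returns None.

None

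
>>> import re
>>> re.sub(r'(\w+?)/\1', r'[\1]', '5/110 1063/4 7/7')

'5/110 1063/4 [7]'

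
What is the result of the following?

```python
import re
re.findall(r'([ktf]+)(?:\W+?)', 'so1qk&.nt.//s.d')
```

['k', 't']

The pattern matches one or more of one of [ktf] (captured); then one or more of a non-word character (lazy) (non-capturing group).
Walking the string: at [4:6] match 'k&', group 1 = 'k'; at [8:10] match 't.', group 1 = 't'.
`findall` collects group 1 from each match (2 total).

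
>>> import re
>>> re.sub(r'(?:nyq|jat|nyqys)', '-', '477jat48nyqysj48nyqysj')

The regex engine tests alternatives in the order written; an earlier branch that matches wins even if a later one would match more.
Matches: at [3:6] → 'jat'; at [8:11] → 'nyq'; at [16:19] → 'nyq'.
Each match is replaced by '-'.

'477-48-ysj48-ysj'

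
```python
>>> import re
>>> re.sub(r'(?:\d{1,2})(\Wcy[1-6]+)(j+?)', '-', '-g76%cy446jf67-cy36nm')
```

'-g-f67-cy36nm'

This matches 1 to 2 of a digit (non-capturing group); then a non-word character, then the literal 'cy', then one or more of a character in [1-6] (captured); then one or more of a literal 'j' (lazy) (captured).
Every occurrence is swapped for '-'.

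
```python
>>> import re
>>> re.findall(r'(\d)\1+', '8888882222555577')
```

['8', '2', '5', '7']

A backreference is literal: `\1` must see the identical characters the first group matched.
With a single group, `findall` returns only what that group captured — 4 items.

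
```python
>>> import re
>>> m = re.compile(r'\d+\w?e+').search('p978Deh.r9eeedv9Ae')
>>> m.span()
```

(1, 6)

The pattern matches one or more of a digit; then optionally a word character, then one or more of the literal 'e'.
The match spans [1:6] → '978De'.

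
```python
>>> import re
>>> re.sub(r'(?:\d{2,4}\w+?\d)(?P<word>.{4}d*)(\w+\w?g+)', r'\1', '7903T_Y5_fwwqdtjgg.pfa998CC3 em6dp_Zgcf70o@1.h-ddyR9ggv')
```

'_fww.pfa em6dcf70o@1.h-ddyR9ggv'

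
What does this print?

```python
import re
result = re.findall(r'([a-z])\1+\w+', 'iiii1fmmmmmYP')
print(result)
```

['i']

A backreference is literal: `\1` must see the identical characters the first group matched.
With a single group, `findall` returns only what that group captured — 1 item.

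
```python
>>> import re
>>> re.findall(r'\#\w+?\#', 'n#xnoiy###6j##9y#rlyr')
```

Since nothing is captured, `findall` lists the 3 matched substrings directly.

['#xnoiy#', '#6j#', '#9y#']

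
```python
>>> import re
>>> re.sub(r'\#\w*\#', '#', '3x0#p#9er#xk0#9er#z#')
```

'3x0#9er#9er#'

Each match is replaced by '#'.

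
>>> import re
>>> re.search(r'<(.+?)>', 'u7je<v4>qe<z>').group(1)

The `?` after the quantifier makes it lazy — it takes as little as possible before letting the rest of the pattern try.
`re.search` tries every starting position until one works.
The match spans [4:8] → '<v4>'.
Captured: group 1 = 'v4'.

'v4'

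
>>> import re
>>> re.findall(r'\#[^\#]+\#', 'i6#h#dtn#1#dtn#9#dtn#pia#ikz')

['#h#', '#1#', '#9#', '#pia#']

`findall` yields the raw match text (4 of them) because the pattern has no groups.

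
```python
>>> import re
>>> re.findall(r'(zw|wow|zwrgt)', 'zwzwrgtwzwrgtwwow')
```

The regex engine tests alternatives in the order written; an earlier branch that matches wins even if a later one would match more.
Walking the string: at [0:2] match 'zw', group 1 = 'zw'; at [2:4] match 'zw', group 1 = 'zw'; at [8:10] match 'zw', group 1 = 'zw'; at [14:17] match 'wow', group 1 = 'wow'.
Because there's exactly one group, `findall` drops the full match and keeps group 1 from each hit.

['zw', 'zw', 'zw', 'wow']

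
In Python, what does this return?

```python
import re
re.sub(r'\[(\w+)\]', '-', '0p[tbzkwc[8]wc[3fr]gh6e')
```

`sub` substitutes '-' at each match site.

'0p[tbzkwc-wc-gh6e'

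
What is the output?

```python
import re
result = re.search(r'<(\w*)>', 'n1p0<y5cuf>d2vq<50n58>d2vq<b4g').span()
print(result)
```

(4, 11)

Unlike `match`, `search` isn't anchored — it looks for the pattern anywhere in the string.
The match spans [4:11] → '<y5cuf>'.
Captured: group 1 = 'y5cuf'.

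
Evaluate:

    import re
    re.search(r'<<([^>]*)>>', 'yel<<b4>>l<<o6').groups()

('b4',)

The match spans [3:9] → '<<b4>>'.
Captured: group 1 = 'b4'.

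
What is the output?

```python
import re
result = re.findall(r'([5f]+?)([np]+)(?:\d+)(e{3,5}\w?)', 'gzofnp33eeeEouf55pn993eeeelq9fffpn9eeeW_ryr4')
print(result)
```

[('f', 'np', 'eeeE'), ('f55', 'pn', 'eeeel'), ('fff', 'pn', 'eeeW')]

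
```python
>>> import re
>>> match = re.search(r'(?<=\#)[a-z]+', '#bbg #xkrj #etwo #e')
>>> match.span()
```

Because the assertion is zero-width, the text it checks is not consumed and won't appear in the result.
`search` walks the string left to right and returns the first match it finds.
The match spans [1:4] → 'bbg'.

(1, 4)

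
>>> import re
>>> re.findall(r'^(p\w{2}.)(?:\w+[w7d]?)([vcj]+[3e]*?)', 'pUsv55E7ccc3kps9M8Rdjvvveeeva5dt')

[('pUsv', 'v')]

Pattern: anchored at the start of the string; then the literal 'p', then exactly 2 of a word character, then any character (captured); then one or more of a word character, then optionally one of [w7d] (non-capturing group); then one or more of one of [vcj], then zero or more of one of [3e] (lazy) (captured).
Matches: at [0:28] match 'pUsv55E7ccc3kps9M8Rdjvvveeev', groups = ('pUsv', 'v').
With 2 capturing groups, `findall` returns a 2-tuple per match.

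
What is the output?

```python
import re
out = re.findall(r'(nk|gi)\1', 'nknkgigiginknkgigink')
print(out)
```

['nk', 'gi', 'nk', 'gi']

After group 1 captures some text, `\1` only succeeds where that same text appears again.
`findall` collects group 1 from each match (4 total).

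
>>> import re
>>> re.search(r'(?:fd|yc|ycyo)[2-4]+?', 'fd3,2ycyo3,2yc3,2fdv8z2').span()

(0, 3)

The match spans [0:3] → 'fd3'.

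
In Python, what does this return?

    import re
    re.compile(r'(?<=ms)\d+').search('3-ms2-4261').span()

(4, 5)

Because the assertion is zero-width, the text it checks is not consumed and won't appear in the result.
`search` walks the string left to right and returns the first match it finds.
The match spans [4:5] → '2'.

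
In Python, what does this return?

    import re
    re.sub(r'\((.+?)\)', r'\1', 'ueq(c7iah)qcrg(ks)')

'ueqc7iahqcrgks'

Lazy quantifiers expand one character at a time until the remainder of the pattern can match.
Matches: at [3:10] → '(c7iah)'; at [14:18] → '(ks)'.
The replacement refers to a captured group, so each match is rewritten using its own captured text.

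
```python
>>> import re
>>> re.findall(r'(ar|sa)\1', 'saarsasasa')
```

['sa']

After group 1 captures some text, `\1` only succeeds where that same text appears again.
Walking the string: at [4:8] match 'sasa', group 1 = 'sa'.
`findall` collects group 1 from the one match (1 total).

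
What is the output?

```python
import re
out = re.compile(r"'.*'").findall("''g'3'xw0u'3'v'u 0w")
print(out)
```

No capturing groups, so `findall` returns the 1 full match string.

["''g'3'xw0u'3'v'"]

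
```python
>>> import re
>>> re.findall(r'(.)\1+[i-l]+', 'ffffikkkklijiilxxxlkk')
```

['f', 'x']

A backreference is literal: `\1` must see the identical characters the first group matched.
Walking the string: at [0:15] match 'ffffikkkklijiil', group 1 = 'f'; at [15:21] match 'xxxlkk', group 1 = 'x'.
Because there's exactly one group, `findall` drops the full match and keeps group 1 from each hit.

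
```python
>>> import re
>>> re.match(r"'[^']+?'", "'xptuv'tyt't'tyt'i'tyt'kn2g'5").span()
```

(0, 7)

`re.match` won't scan ahead — the pattern has to work from the very first character.
The match spans [0:7] → "'xptuv'".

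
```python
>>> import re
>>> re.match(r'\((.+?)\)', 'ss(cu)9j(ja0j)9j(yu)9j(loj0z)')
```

None

`re.match` only tries the pattern at the start of the string.
Here position 0 doesn't satisfy it, so the call returns None.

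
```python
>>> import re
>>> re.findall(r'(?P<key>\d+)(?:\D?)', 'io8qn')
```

['8']

The pattern matches one or more of a digit (captured as 'key'); then optionally a non-digit (non-capturing group).
Matches: at [2:4] match '8q', group 1 = '8'.
One capturing group, so `findall` returns just the captured substring from the one match — 1 in all.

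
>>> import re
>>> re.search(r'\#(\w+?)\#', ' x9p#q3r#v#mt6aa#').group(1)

'q3r'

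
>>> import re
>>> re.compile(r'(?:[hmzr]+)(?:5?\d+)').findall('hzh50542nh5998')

['hzh50542', 'h5998']

The pattern matches one or more of one of [hmzr] (non-capturing group); then optionally the literal '5', then one or more of a digit (non-capturing group).
Scanning left to right: at [0:8] → 'hzh50542'; at [9:14] → 'h5998'.
Since nothing is captured, `findall` lists the 2 matched substrings directly.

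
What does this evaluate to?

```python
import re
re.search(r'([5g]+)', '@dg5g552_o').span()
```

This matches one or more of one of [5g] (captured).
`search` walks the string left to right and returns the first match it finds.
The match spans [2:7] → 'g5g55'.
Captured: group 1 = 'g5g55'.

(2, 7)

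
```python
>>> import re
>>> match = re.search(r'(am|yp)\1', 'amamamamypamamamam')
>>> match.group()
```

A backreference is literal: `\1` must see the identical characters the first group matched.
`re.search` scans for the first position where the pattern succeeds.
The match spans [0:4] → 'amam'.
Captured: group 1 = 'am'.

'amam'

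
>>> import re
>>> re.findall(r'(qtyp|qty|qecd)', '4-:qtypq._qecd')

Alternation isn't longest-match — the leftmost alternative that fits at this position is chosen.
With a single group, `findall` returns only what that group captured — 2 items.

['qtyp', 'qecd']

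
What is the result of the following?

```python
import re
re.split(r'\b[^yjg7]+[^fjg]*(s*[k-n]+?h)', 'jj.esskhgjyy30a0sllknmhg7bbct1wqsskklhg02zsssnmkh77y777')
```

This matches a word boundary (`\b`, zero-width); then one or more of any character except [yjg7], then zero or more of any character except [fjg]; then zero or more of a literal 's', then one or more of a character in [k-n] (lazy), then a literal 'h' (captured).
Matches to split on: at [2:8] → '.esskh'.
`re.split` interleaves the captured-group text with the surrounding fragments.

['jj', 'kh', 'gjyy30a0sllknmhg7bbct1wqsskklhg02zsssnmkh77y777']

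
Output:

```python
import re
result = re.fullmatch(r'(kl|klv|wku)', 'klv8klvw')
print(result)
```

For `fullmatch`, every character of the input must be accounted for by the pattern.
Here the string isn't matched end-to-end, so the call returns None.

None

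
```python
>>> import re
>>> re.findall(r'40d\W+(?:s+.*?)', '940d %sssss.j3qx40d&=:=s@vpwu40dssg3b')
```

Pattern: the literal '40d', then one or more of a non-word character; then one or more of the literal 's', then zero or more of any character (lazy) (non-capturing group).
With the lazy modifier that quantifier settles for the fewest repetitions that let the rest of the pattern succeed (the atoms after it are unaffected and can still be greedy).
Scanning left to right: at [1:11] → '40d %sssss'; at [16:24] → '40d&=:=s'.
Since nothing is captured, `findall` lists the 2 matched substrings directly.

['40d %sssss', '40d&=:=s']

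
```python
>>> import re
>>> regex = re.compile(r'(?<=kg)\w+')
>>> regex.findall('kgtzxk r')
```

['tzxk']

The lookaround is zero-width — it requires the adjacent text to match without consuming it, so the asserted text isn't part of the match.
Matches: at [2:6] → 'tzxk'.
`findall` yields the raw match text (1 of them) because the pattern has no groups.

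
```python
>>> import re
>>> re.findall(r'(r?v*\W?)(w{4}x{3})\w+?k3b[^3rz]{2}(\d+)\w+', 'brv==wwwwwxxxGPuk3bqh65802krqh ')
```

`findall` packs the 3 group values into a tuple for every match.

[('', 'wwwwxxx', '65802')]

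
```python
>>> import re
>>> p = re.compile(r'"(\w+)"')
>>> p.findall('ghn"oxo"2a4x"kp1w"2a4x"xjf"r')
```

['oxo', 'kp1w', 'xjf']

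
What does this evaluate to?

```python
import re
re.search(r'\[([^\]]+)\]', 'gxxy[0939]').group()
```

'[0939]'

`search` walks the string left to right and returns the first match it finds.
The match spans [4:10] → '[0939]'.
Captured: group 1 = '0939'.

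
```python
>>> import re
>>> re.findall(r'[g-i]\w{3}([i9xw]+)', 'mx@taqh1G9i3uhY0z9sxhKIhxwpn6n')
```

['i', '9', 'xw']

With a single group, `findall` returns only what that group captured — 3 items.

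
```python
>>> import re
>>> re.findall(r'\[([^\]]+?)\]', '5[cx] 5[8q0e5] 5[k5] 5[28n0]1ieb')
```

['cx', '8q0e5', 'k5', '28n0']

One capturing group, so `findall` returns just the captured substring from each match — 4 in all.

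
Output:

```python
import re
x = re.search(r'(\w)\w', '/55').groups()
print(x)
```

('5',)

Pattern: a word character (captured); then a word character.
Unlike `match`, `search` isn't anchored — it looks for the pattern anywhere in the string.
The match spans [1:3] → '55'.
Captured: group 1 = '5'.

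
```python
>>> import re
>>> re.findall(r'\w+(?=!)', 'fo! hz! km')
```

Lookahead/lookbehind check context without consuming it, so the matched span excludes the asserted characters.
Matches: at [0:2] → 'fo'; at [4:6] → 'hz'.
`findall` yields the raw match text (2 of them) because the pattern has no groups.

['fo', 'hz']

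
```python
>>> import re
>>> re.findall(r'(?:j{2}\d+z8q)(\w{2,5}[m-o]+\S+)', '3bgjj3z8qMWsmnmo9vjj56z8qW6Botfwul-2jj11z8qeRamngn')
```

['MWsmnmo9vjj56z8qW6Botfwul-2jj11z8qeRamngn']

Because there's exactly one group, `findall` drops the full match and keeps group 1 from the one hit.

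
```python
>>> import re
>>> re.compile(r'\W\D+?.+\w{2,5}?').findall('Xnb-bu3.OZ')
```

With no groups in the pattern, `findall` gives back each whole match — 1 here.

['-bu3.OZ']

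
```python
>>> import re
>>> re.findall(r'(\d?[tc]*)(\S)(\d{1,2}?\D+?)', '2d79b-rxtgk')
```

This matches optionally a digit, then zero or more of one of [tc] (captured); then a non-whitespace character (captured); then 1 to 2 of a digit (lazy), then one or more of a non-digit (lazy) (captured).
Lazy quantifiers expand one character at a time until the remainder of the pattern can match.
Matches: at [0:5] match '2d79b', groups = ('2', 'd', '79b').
3 groups means the one result is a tuple of 3 captured strings — 1 here.

[('2', 'd', '79b')]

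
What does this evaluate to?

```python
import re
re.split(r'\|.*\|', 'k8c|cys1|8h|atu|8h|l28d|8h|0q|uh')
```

['k8c', 'uh']

Matches to split on: at [3:30] → '|cys1|8h|atu|8h|l28d|8h|0q|'.
`split` removes every match and returns the 2 fragments in between.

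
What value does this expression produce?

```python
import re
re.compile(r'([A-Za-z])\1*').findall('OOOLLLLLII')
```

['O', 'L', 'I']

The backreference `\1` re-matches whatever the first group consumed, character for character.
Walking the string: at [0:3] match 'OOO', group 1 = 'O'; at [3:8] match 'LLLLL', group 1 = 'L'; at [8:10] match 'II', group 1 = 'I'.
`findall` collects group 1 from each match (3 total).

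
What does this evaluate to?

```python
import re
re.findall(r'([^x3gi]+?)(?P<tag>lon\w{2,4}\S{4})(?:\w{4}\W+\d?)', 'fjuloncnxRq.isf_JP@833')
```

[('fju', 'loncnxRq.is')]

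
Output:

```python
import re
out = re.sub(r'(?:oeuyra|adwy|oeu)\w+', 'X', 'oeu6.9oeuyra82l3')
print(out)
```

X.9X

Matches: at [0:4] → 'oeu6'; at [6:16] → 'oeuyra82l3'.
Every occurrence is swapped for 'X'.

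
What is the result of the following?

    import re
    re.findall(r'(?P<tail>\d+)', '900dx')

Pattern: one or more of a digit (captured as 'tail').
Walking the string: at [0:3] match '900', group 1 = '900'.
`findall` collects group 1 from the one match (1 total).

['900']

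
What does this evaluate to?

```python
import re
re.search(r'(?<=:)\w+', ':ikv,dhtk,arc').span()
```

(1, 4)

Because the assertion is zero-width, the text it checks is not consumed and won't appear in the result.
The match spans [1:4] → 'ikv'.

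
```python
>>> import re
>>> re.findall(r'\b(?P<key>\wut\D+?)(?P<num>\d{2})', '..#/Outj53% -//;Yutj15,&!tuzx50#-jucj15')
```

[('Outj', '53'), ('Yutj', '15')]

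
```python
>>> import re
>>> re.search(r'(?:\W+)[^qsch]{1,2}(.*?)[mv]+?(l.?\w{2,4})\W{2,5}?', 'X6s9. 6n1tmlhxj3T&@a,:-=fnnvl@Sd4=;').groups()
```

('1t', 'lhxj3T')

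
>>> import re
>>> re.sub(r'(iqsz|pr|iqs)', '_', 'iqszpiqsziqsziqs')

'_p___'

Alternation tries branches left to right and keeps the first one that lets the overall match succeed at that position.
Matches: at [0:4] → 'iqsz'; at [5:9] → 'iqsz'; at [9:13] → 'iqsz'; at [13:16] → 'iqs'.
`sub` substitutes '_' at each match site.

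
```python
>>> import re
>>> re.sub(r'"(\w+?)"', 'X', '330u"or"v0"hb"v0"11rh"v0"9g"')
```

'330uXv0Xv0Xv0X'

Matches: at [4:8] → '"or"'; at [10:14] → '"hb"'; at [16:22] → '"11rh"'; at [24:28] → '"9g"'.
Every occurrence is swapped for 'X'.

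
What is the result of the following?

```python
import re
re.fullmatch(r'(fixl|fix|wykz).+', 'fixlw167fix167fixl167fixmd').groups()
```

The match spans [0:26] → 'fixlw167fix167fixl167fixmd'.
Captured: group 1 = 'fixl'.

('fixl',)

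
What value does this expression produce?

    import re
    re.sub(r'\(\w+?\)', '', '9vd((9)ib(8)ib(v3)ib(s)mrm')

Matches: at [4:7] → '(9)'; at [9:12] → '(8)'; at [14:18] → '(v3)'; at [20:23] → '(s)'.
Each match is replaced by ''.

'9vd(ibibibmrm'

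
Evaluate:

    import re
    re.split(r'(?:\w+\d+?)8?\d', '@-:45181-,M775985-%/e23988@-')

This matches one or more of a word character, then one or more of a digit (lazy) (non-capturing group); then optionally a literal '8', then a digit.
Matches to split on: at [3:8] → '45181'; at [10:17] → 'M775985'; at [20:26] → 'e23988'.
Each match becomes a cut point; 4 segments remain.

['@-:', '-,', '-%/', '@-']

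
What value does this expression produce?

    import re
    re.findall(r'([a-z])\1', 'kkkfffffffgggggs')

['k', 'f', 'f', 'f', 'g', 'g']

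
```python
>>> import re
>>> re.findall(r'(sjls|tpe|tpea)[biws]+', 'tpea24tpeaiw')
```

With a single group, `findall` returns only what that group captured — 1 item.

['tpea']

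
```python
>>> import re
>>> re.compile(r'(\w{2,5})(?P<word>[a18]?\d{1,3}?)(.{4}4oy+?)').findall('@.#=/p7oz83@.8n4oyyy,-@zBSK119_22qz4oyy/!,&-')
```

[('p7oz8', '3', '@.8n4oy')]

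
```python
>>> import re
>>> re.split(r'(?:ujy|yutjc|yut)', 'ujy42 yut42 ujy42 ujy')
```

Matches to split on: at [0:3] → 'ujy'; at [6:9] → 'yut'; at [12:15] → 'ujy'; at [18:21] → 'ujy'.
`split` removes every match and returns the 5 fragments in between.

['', '42 ', '42 ', '42 ', '']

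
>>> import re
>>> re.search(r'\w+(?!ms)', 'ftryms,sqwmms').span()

(0, 6)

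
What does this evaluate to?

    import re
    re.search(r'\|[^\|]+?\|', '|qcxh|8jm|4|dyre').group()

'|qcxh|'

`search` walks the string left to right and returns the first match it finds.
The match spans [0:6] → '|qcxh|'.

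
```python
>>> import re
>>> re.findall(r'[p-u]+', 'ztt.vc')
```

['tt']

Since nothing is captured, `findall` lists the 1 matched substring directly.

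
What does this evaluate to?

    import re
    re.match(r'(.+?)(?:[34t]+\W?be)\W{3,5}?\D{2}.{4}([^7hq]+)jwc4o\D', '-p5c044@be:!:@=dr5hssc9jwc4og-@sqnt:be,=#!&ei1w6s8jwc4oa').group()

The pattern matches one or more of any character (lazy) (captured); then one or more of one of [34t], then optionally a non-word character, then the literal 'be' (non-capturing group); then 3 to 5 of a non-word character (lazy), then exactly 2 of a non-digit, then exactly 4 of any character; then one or more of any character except [7hq] (captured); then the literal 'jw', then the literal 'c4o', then a non-digit.
A non-greedy quantifier consumes as few characters as it can — just enough that the remainder of the pattern still matches from where it stops; whatever follows it matches normally.
With `match`, the pattern is implicitly anchored at the beginning.
The match spans [0:29] → '-p5c044@be:!:@=dr5hssc9jwc4og'.
Captured: group 1 = '-p5c0', group 2 = 'ssc9'.

'-p5c044@be:!:@=dr5hssc9jwc4og'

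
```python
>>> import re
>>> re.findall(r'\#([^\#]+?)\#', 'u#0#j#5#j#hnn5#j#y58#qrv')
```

With a single group, `findall` returns only what that group captured — 4 items.

['0', '5', 'hnn5', 'y58']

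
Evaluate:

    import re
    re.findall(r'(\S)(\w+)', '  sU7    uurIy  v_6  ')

Pattern: a non-whitespace character (captured); then one or more of a word character (captured).
Multiple groups make `findall` return tuples — one 2-tuple for each match.

[('s', 'U7'), ('u', 'urIy'), ('v', '_6')]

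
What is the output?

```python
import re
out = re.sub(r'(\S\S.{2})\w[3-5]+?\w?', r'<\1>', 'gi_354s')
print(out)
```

Pattern: a non-whitespace character, then a non-whitespace character, then exactly 2 of any character (captured); then a word character, then one or more of a character in [3-5] (lazy), then optionally a word character.
`\1` in the replacement pulls in group 1's text for each match.

<gi_3>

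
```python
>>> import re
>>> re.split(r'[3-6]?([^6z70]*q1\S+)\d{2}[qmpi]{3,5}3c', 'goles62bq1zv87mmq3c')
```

['goles', '2bq1zv', '']

This matches optionally a character in [3-6]; then zero or more of any character except [6z70], then the literal 'q1', then one or more of a non-whitespace character (captured); then exactly 2 of a digit, then 3 to 5 of one of [qmpi], then the literal '3c'.
With a capturing group present, the delimiter's captured portion is kept in the result list.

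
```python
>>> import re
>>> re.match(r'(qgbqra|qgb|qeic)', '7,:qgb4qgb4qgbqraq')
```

`re.match` won't scan ahead — the pattern has to work from the very first character.
Here the string doesn't start with a match, so the call returns None.

None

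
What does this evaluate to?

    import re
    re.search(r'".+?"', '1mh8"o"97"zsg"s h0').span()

A non-greedy quantifier consumes as few characters as it can — just enough that the remainder of the pattern still matches from where it stops; whatever follows it matches normally.
Unlike `match`, `search` isn't anchored — it looks for the pattern anywhere in the string.
The match spans [4:7] → '"o"'.

(4, 7)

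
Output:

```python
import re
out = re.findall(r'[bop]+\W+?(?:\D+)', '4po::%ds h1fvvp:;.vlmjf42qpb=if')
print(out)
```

This matches one or more of one of [bop]; then one or more of a non-word character (lazy); then one or more of a non-digit (non-capturing group).
Walking the string: at [1:10] → 'po::%ds h'; at [14:23] → 'p:;.vlmjf'; at [26:31] → 'pb=if'.
With no groups in the pattern, `findall` gives back each whole match — 3 here.

['po::%ds h', 'p:;.vlmjf', 'pb=if']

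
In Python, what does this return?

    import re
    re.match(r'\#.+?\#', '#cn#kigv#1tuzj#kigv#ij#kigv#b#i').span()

(0, 4)

The `?` after the quantifier makes it lazy — it takes as little as possible before letting the rest of the pattern try.
`re.match` won't scan ahead — the pattern has to work from the very first character.
The match spans [0:4] → '#cn#'.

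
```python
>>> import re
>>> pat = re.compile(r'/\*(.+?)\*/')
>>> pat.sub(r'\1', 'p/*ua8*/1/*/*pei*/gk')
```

Matches: at [1:8] → '/*ua8*/'; at [9:18] → '/*/*pei*/'.
Each match is replaced using the text its own group 1 captured.

'pua81/*peigk'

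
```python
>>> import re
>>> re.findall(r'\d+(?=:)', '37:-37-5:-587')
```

['37', '5']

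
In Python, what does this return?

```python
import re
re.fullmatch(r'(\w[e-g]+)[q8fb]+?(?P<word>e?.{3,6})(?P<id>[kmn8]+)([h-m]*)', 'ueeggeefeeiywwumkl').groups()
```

('ueeggee', 'eeiywwu', 'mk', 'l')

The match spans [0:18] → 'ueeggeefeeiywwumkl'.
Captured: group 1 = 'ueeggee', group 2 = 'eeiywwu', group 3 = 'mk', group 4 = 'l'.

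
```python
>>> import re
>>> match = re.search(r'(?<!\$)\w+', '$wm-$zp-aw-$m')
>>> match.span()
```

A negative assertion filters positions out without eating any characters.
The match spans [2:3] → 'm'.

(2, 3)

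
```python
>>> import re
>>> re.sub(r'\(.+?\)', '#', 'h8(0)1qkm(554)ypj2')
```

'h8#1qkm#ypj2'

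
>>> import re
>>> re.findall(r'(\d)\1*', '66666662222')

['6', '2']

`\1` is not a pattern — it's the concrete string captured by group 1, re-applied verbatim.
Scanning left to right: at [0:7] match '6666666', group 1 = '6'; at [7:11] match '2222', group 1 = '2'.
One capturing group, so `findall` returns just the captured substring from each match — 2 in all.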